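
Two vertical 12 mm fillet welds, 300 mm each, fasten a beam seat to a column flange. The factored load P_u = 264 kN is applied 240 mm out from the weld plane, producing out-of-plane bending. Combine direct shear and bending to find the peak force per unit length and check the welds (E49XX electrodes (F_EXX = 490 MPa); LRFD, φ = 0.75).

f_max ≈ 2160 N/mm; NOT adequate

L_w = 2 × 300 = 600 mm; section modulus (unit throat) S = 2 × L²/6 = 30000 mm².
Direct shear f_v = P/L_w = 264×10³/600 = 440 N/mm.
Moment M = P × e = 264×10³ × 240 = 63360000 N·mm; bending f_b = M/S = 2112 N/mm.
f_max = √(f_v² + f_b²) = √(440² + 2112²) = 2157 N/mm.
φr_n = 0.75 × 0.6 × 490 × (0.707 × 12) = 1871 N/mm → NOT adequate.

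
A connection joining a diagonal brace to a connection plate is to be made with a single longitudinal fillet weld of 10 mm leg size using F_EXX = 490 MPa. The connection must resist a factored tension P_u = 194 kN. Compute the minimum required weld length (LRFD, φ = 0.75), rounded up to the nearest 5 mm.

Throat t_e = 0.707 × 10 = 7.07 mm.
φr_n = 0.75 × 0.6 × 490 × 7.07 × 10⁻³ = 1.559 kN/mm.
L_req = P_u / φr_n = 194 / 1.559 = 124.4 mm total.
Round up → use L = 125 mm.

L = 125 mm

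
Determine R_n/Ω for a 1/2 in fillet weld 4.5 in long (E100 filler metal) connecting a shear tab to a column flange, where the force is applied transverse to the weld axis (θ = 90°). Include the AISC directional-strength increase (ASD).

E100XX → F_EXX = 100 ksi.
t_e = 0.707 × 0.5 = 0.3535 in; A_we = 0.3535 × 4.5 = 1.591 in².
Directional factor: 1.0 + 0.5 sin^1.5(90°) = 1.5.
F_nw = 0.6 × 100 × 1.5 = 90 ksi.
R_n/Ω = (90 × 1.591) / 2.0 = 71.58 kips.

R_n/Ω ≈ 71.6 kips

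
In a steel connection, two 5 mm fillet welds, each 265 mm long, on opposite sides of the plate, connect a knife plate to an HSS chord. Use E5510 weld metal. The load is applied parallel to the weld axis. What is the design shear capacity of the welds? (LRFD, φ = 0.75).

E55XX → F_EXX = 550 MPa.
Effective throat t_e = 0.707 × 5 = 3.535 mm.
Total length L = 530 mm; A_we = 3.535 × 530 = 1874 mm².
F_nw = 0.6 F_EXX = 0.6 × 550 = 330 MPa.
φR_n = 0.75 × 330 × 1874 × 10⁻³ = 463.7 kN.

φR_n ≈ 464 kN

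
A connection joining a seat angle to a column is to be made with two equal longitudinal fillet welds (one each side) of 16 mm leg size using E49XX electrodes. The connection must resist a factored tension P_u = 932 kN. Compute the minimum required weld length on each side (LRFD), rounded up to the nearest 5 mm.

L = 190 mm on each side

E49XX → F_EXX = 490 MPa.
Throat t_e = 0.707 × 16 = 11.31 mm.
φr_n = 0.75 × 0.6 × 490 × 11.31 × 10⁻³ = 2.494 kN/mm.
L_req = P_u / φr_n = 932 / 2.494 = 373.7 mm total.
Per side: 373.7 / 2 = 186.8 mm.
Round up → use L = 190 mm on each side.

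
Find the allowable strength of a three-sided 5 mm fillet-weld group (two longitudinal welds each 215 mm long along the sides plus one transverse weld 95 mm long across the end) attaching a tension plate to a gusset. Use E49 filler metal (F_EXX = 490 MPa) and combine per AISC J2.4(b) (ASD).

t_e = 0.707 × 5 = 3.535 mm.
R_nwl = 0.6 × 490 × 3.535 × 430 × 10⁻³ = 446.9 kN (longitudinal, 2 welds).
R_nwt = 0.6 × 490 × 3.535 × 95 × 10⁻³ = 98.73 kN (transverse, base value).
(i) R_nwl + R_nwt = 545.6 kN; (ii) 0.85 R_nwl + 1.5 R_nwt = 528 kN.
R_n = max = 545.6 kN [governs: (i)]; R_n/Ω = 272.8 kN.

R_n/Ω ≈ 273 kN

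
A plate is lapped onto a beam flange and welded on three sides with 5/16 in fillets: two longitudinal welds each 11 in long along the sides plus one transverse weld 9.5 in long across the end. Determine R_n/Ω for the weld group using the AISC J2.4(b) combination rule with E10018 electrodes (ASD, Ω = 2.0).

R_n/Ω ≈ 218 kips

E100XX → F_EXX = 100 ksi.
t_e = 0.707 × 0.3125 = 0.2209 in.
R_nwl = 0.6 × 100 × 0.2209 × 22 = 291.6 kips (longitudinal, 2 welds).
R_nwt = 0.6 × 100 × 0.2209 × 9.5 = 125.9 kips (transverse, base value).
(i) R_nwl + R_nwt = 417.6 kips; (ii) 0.85 R_nwl + 1.5 R_nwt = 436.8 kips.
R_n = max = 436.8 kips [governs: (ii)]; R_n/Ω = 218.4 kips.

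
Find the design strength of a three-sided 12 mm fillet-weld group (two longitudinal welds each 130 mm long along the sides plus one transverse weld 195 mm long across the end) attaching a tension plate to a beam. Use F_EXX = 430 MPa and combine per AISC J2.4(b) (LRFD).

t_e = 0.707 × 12 = 8.484 mm.
R_nwl = 0.6 × 430 × 8.484 × 260 × 10⁻³ = 569.1 kN (longitudinal, 2 welds).
R_nwt = 0.6 × 430 × 8.484 × 195 × 10⁻³ = 426.8 kN (transverse, base value).
(i) R_nwl + R_nwt = 995.9 kN; (ii) 0.85 R_nwl + 1.5 R_nwt = 1124 kN.
R_n = max = 1124 kN [governs: (ii)]; φR_n = 843 kN.

φR_n ≈ 843 kN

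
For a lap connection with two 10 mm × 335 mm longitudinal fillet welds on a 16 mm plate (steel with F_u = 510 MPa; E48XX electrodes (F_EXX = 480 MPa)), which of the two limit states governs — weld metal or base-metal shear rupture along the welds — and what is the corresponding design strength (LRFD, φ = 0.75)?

t_e = 0.707 × 10 = 7.07 mm; L = 670 mm.
Weld metal: φR_n = 0.75 × 0.6 × 480 × 7.07 × 670 × 10⁻³ = 1023 kN.
Base metal (shear rupture): φR_n = 0.75 × 0.6 × 510 × 16 × 670 × 10⁻³ = 2460 kN.
Governing: weld metal.

φR_n ≈ 1020 kN (weld metal governs)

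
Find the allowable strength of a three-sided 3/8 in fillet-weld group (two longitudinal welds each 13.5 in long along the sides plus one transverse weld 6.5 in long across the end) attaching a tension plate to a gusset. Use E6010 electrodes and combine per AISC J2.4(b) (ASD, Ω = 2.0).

R_n/Ω ≈ 160 kips

E60XX → F_EXX = 60 ksi.
t_e = 0.707 × 0.375 = 0.2651 in.
R_nwl = 0.6 × 60 × 0.2651 × 27 = 257.7 kips (longitudinal, 2 welds).
R_nwt = 0.6 × 60 × 0.2651 × 6.5 = 62.04 kips (transverse, base value).
(i) R_nwl + R_nwt = 319.7 kips; (ii) 0.85 R_nwl + 1.5 R_nwt = 312.1 kips.
R_n = max = 319.7 kips [governs: (i)]; R_n/Ω = 159.9 kips.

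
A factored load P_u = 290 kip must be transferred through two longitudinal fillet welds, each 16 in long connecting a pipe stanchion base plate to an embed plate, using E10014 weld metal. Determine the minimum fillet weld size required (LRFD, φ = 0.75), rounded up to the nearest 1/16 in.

E100XX → F_EXX = 100 ksi.
Total weld length L = 32 in.
Required throat t_e = P_u / (φ × 0.6 F_EXX × L) = 290 / (0.75 × 0.6 × 100 × 32) = 0.2014 in.
Required leg w = t_e / 0.707 = 0.2848 in → use 5/16 in.

w = 5/16 in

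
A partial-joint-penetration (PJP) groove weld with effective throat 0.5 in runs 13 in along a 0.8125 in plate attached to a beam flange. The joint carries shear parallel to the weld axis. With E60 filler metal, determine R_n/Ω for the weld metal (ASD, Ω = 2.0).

R_n/Ω ≈ 117 kip

E60XX → F_EXX = 60 ksi.
Effective throat (given) t_e = 0.5 in.
A_we = 0.5 × 13 = 6.5 in².
F_nw = 0.6 F_EXX = 36 ksi.
R_n/Ω = (36 × 6.5) / 2.0 = 117 kip.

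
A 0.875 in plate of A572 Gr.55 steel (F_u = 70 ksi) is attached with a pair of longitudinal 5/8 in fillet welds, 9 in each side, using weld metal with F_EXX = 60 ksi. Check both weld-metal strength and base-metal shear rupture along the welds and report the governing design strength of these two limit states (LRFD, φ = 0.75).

φR_n ≈ 215 kips (weld metal governs)

t_e = 0.707 × 0.625 = 0.4419 in; L = 18 in.
Weld metal: φR_n = 0.75 × 0.6 × 60 × 0.4419 × 18 = 214.8 kips.
Base metal (shear rupture): φR_n = 0.75 × 0.6 × 70 × 0.875 × 18 = 496.1 kips.
Governing: weld metal.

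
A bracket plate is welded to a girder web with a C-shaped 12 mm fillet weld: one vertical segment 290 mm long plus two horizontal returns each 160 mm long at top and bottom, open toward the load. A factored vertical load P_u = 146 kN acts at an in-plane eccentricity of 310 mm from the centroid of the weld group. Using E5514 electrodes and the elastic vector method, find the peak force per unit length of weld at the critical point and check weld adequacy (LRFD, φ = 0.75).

E55XX → F_EXX = 550 MPa.
Total weld length L_w = 610 mm. Treat welds as unit-width lines.
Centroid: x̄ = 2×160×80 / 610 = 41.97 mm from the vertical weld.
Polar moment about centroid: J = I_x + I_y = [290³/12 + 2×160×145²] + [290×41.97² + 2(160³/12 + 160×38.03²)] = 10420000 mm³.
Direct shear f_v = P/L_w = 146×10³ / 610 = 239.3 N/mm (vertical).
Torsion M = P·e = 146×10³ × 310 = 45260000 N·mm.
Critical point at (x, y) = (118, 145) from centroid. f_tx = M·y/J = 630 N/mm; f_ty = M·x/J = 512.8 N/mm.
Resultant f_max = √[f_tx² + (f_v + f_ty)²] = √[630² + (239.3 + 512.8)²] = 981.2 N/mm.
Capacity per unit length: φr_n = 0.75 × 0.6 × 550 × (0.707 × 12) = 2100 N/mm.
981.2 ≤ 2100 → adequate.

f_max ≈ 981 N/mm; adequate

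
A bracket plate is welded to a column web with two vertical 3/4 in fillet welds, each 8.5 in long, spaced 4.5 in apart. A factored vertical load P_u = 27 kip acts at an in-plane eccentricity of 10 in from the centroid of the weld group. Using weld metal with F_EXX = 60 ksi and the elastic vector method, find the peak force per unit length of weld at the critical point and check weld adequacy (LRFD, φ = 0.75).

Total weld length L_w = 17 in. Treat welds as unit-width lines.
Polar moment about centroid: J = 2[d³/12 + d(b/2)²] = 2[8.5³/12 + 8.5×2.25²] = 188.4 in³.
Direct shear f_v = P/L_w = 27 / 17 = 1.588 kip/in (vertical).
Torsion M = P·e = 27 × 10 = 270 kip·in.
Critical point at (x, y) = (2.25, 4.25) from centroid. f_tx = M·y/J = 6.09 kip/in; f_ty = M·x/J = 3.224 kip/in.
Resultant f_max = √[f_tx² + (f_v + f_ty)²] = √[6.09² + (1.588 + 3.224)²] = 7.762 kip/in.
Capacity per unit length: φr_n = 0.75 × 0.6 × 60 × (0.707 × 0.75) = 14.32 kip/in.
7.762 ≤ 14.32 → adequate.

f_max ≈ 7.76 kip/in; adequate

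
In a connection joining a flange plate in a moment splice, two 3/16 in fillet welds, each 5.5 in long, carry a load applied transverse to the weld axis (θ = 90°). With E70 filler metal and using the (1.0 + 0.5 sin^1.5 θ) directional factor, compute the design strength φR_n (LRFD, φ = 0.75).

E70XX → F_EXX = 70 ksi.
t_e = 0.707 × 0.1875 = 0.1326 in; A_we = 0.1326 × 11 = 1.458 in².
Directional factor: 1.0 + 0.5 sin^1.5(90°) = 1.5.
F_nw = 0.6 × 70 × 1.5 = 63 ksi.
φR_n = 0.75 × 63 × 1.458 = 68.9 kip.

φR_n ≈ 68.9 kip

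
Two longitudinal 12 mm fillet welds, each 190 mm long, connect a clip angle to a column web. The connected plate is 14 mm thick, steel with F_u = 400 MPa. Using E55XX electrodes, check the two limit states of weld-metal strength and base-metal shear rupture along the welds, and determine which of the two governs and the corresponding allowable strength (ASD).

R_n/Ω ≈ 532 kN (weld metal governs)

E55XX → F_EXX = 550 MPa.
t_e = 0.707 × 12 = 8.484 mm; L = 380 mm.
Weld metal: R_n/Ω = (1/2.0) × 0.6 × 550 × 8.484 × 380 × 10⁻³ = 531.9 kN.
Base metal (shear rupture): R_n/Ω = (1/2.0) × 0.6 × 400 × 14 × 380 × 10⁻³ = 638.4 kN.
Governing: weld metal.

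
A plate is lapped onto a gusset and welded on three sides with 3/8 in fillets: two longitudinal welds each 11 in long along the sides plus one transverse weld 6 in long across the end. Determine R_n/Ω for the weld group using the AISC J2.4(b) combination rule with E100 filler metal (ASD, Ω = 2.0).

E100XX → F_EXX = 100 ksi.
t_e = 0.707 × 0.375 = 0.2651 in.
R_nwl = 0.6 × 100 × 0.2651 × 22 = 350 kip (longitudinal, 2 welds).
R_nwt = 0.6 × 100 × 0.2651 × 6 = 95.45 kip (transverse, base value).
(i) R_nwl + R_nwt = 445.4 kip; (ii) 0.85 R_nwl + 1.5 R_nwt = 440.6 kip.
R_n = max = 445.4 kip [governs: (i)]; R_n/Ω = 222.7 kip.

R_n/Ω ≈ 223 kip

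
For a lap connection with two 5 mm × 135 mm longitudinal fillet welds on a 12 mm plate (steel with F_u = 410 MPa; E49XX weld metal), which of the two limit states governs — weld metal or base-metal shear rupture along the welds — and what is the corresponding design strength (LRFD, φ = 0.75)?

E49XX → F_EXX = 490 MPa.
t_e = 0.707 × 5 = 3.535 mm; L = 270 mm.
Weld metal: φR_n = 0.75 × 0.6 × 490 × 3.535 × 270 × 10⁻³ = 210.5 kN.
Base metal (shear rupture): φR_n = 0.75 × 0.6 × 410 × 12 × 270 × 10⁻³ = 597.8 kN.
Governing: weld metal.

φR_n ≈ 210 kN (weld metal governs)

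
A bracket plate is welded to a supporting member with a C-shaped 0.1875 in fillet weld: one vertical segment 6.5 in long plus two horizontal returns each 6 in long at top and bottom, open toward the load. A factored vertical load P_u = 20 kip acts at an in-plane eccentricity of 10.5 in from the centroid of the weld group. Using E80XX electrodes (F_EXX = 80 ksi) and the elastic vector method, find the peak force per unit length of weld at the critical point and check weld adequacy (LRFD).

f_max ≈ 5.76 kip/in; NOT adequate

Total weld length L_w = 18.5 in. Treat welds as unit-width lines.
Centroid: x̄ = 2×6×3 / 18.5 = 1.946 in from the vertical weld.
Polar moment about centroid: J = I_x + I_y = [6.5³/12 + 2×6×3.25²] + [6.5×1.946² + 2(6³/12 + 6×1.054²)] = 223.6 in³.
Direct shear f_v = P/L_w = 20 / 18.5 = 1.081 kip/in (vertical).
Torsion M = P·e = 20 × 10.5 = 210 kip·in.
Critical point at (x, y) = (4.054, 3.25) from centroid. f_tx = M·y/J = 3.053 kip/in; f_ty = M·x/J = 3.808 kip/in.
Resultant f_max = √[f_tx² + (f_v + f_ty)²] = √[3.053² + (1.081 + 3.808)²] = 5.764 kip/in.
Capacity per unit length: φr_n = 0.75 × 0.6 × 80 × (0.707 × 0.1875) = 4.772 kip/in.
5.764 > 4.772 → NOT adequate.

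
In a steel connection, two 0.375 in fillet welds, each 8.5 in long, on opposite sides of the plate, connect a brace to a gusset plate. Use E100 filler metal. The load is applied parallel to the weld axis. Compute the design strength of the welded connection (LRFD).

φR_n ≈ 203 kips

E100XX → F_EXX = 100 ksi.
Effective throat t_e = 0.707 × 0.375 = 0.2651 in.
Total length L = 17 in; A_we = 0.2651 × 17 = 4.507 in².
F_nw = 0.6 F_EXX = 0.6 × 100 = 60 ksi.
φR_n = 0.75 × 60 × 4.507 = 202.8 kips.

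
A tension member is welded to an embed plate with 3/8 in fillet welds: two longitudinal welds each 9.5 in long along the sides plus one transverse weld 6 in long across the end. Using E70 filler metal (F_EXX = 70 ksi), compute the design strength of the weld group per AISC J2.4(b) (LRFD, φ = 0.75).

φR_n ≈ 210 kips

t_e = 0.707 × 0.375 = 0.2651 in.
R_nwl = 0.6 × 70 × 0.2651 × 19 = 211.6 kips (longitudinal, 2 welds).
R_nwt = 0.6 × 70 × 0.2651 × 6 = 66.81 kips (transverse, base value).
(i) R_nwl + R_nwt = 278.4 kips; (ii) 0.85 R_nwl + 1.5 R_nwt = 280.1 kips.
R_n = max = 280.1 kips [governs: (ii)]; φR_n = 210 kips.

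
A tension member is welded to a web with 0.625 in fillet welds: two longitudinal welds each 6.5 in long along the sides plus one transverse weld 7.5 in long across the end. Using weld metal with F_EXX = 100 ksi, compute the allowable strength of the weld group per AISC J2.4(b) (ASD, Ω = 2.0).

R_n/Ω ≈ 296 kip

t_e = 0.707 × 0.625 = 0.4419 in.
R_nwl = 0.6 × 100 × 0.4419 × 13 = 344.7 kip (longitudinal, 2 welds).
R_nwt = 0.6 × 100 × 0.4419 × 7.5 = 198.8 kip (transverse, base value).
(i) R_nwl + R_nwt = 543.5 kip; (ii) 0.85 R_nwl + 1.5 R_nwt = 591.2 kip.
R_n = max = 591.2 kip [governs: (ii)]; R_n/Ω = 295.6 kip.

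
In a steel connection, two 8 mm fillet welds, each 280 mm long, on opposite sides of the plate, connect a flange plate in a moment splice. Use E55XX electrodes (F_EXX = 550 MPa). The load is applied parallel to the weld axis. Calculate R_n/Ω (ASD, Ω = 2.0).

Effective throat t_e = 0.707 × 8 = 5.656 mm.
Total length L = 560 mm; A_we = 5.656 × 560 = 3167 mm².
F_nw = 0.6 F_EXX = 0.6 × 550 = 330 MPa.
R_n = 330 × 3167 × 10⁻³ = 1045 kN; R_n/Ω = 1045/2.0 = 522.6 kN.

R_n/Ω ≈ 523 kN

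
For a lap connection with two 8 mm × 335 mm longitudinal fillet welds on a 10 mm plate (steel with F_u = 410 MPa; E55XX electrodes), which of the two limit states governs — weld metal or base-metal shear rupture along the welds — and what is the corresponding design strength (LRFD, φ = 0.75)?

φR_n ≈ 938 kN (weld metal governs)

E55XX → F_EXX = 550 MPa.
t_e = 0.707 × 8 = 5.656 mm; L = 670 mm.
Weld metal: φR_n = 0.75 × 0.6 × 550 × 5.656 × 670 × 10⁻³ = 937.9 kN.
Base metal (shear rupture): φR_n = 0.75 × 0.6 × 410 × 10 × 670 × 10⁻³ = 1236 kN.
Governing: weld metal.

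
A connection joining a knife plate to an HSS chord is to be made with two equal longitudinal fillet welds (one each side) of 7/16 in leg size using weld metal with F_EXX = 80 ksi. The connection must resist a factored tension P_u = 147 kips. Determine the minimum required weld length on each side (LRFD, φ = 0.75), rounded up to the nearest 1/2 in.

Throat t_e = 0.707 × 0.4375 = 0.3093 in.
φr_n = 0.75 × 0.6 × 80 × 0.3093 = 11.14 kips/in.
L_req = P_u / φr_n = 147 / 11.14 = 13.2 in total.
Per side: 13.2 / 2 = 6.601 in.
Round up → use L = 7 in on each side.

L = 7 in on each side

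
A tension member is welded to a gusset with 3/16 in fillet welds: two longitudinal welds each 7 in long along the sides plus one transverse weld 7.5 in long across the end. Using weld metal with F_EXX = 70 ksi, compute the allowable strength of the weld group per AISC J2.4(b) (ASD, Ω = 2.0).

R_n/Ω ≈ 64.4 kip

t_e = 0.707 × 0.1875 = 0.1326 in.
R_nwl = 0.6 × 70 × 0.1326 × 14 = 77.95 kip (longitudinal, 2 welds).
R_nwt = 0.6 × 70 × 0.1326 × 7.5 = 41.76 kip (transverse, base value).
(i) R_nwl + R_nwt = 119.7 kip; (ii) 0.85 R_nwl + 1.5 R_nwt = 128.9 kip.
R_n = max = 128.9 kip [governs: (ii)]; R_n/Ω = 64.45 kip.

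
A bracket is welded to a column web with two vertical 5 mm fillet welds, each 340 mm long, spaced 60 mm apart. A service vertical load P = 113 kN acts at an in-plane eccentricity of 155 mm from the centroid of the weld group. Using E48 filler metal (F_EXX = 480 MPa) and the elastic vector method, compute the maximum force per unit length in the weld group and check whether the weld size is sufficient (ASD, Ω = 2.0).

f_max ≈ 480 N/mm; adequate

Total weld length L_w = 680 mm. Treat welds as unit-width lines.
Polar moment about centroid: J = 2[d³/12 + d(b/2)²] = 2[340³/12 + 340×30²] = 7163000 mm³.
Direct shear f_v = P/L_w = 113×10³ / 680 = 166.2 N/mm (vertical).
Torsion M = P·e = 113×10³ × 155 = 17515000 N·mm.
Critical point at (x, y) = (30, 170) from centroid. f_tx = M·y/J = 415.7 N/mm; f_ty = M·x/J = 73.36 N/mm.
Resultant f_max = √[f_tx² + (f_v + f_ty)²] = √[415.7² + (166.2 + 73.36)²] = 479.8 N/mm.
Capacity per unit length: r_n/Ω = (1/2.0) × 0.6 × 480 × (0.707 × 5) = 509 N/mm.
479.8 ≤ 509 → adequate.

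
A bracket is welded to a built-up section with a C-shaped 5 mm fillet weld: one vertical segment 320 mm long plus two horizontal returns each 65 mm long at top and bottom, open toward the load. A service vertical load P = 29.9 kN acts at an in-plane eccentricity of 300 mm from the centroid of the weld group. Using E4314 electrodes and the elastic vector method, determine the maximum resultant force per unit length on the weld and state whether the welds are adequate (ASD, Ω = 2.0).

f_max ≈ 274 N/mm; adequate

E43XX → F_EXX = 430 MPa.
Total weld length L_w = 450 mm. Treat welds as unit-width lines.
Centroid: x̄ = 2×65×32.5 / 450 = 9.389 mm from the vertical weld.
Polar moment about centroid: J = I_x + I_y = [320³/12 + 2×65×160²] + [320×9.389² + 2(65³/12 + 65×23.11²)] = 6202000 mm³.
Direct shear f_v = P/L_w = 29.9×10³ / 450 = 66.44 N/mm (vertical).
Torsion M = P·e = 29.9×10³ × 300 = 8970000 N·mm.
Critical point at (x, y) = (55.61, 160) from centroid. f_tx = M·y/J = 231.4 N/mm; f_ty = M·x/J = 80.43 N/mm.
Resultant f_max = √[f_tx² + (f_v + f_ty)²] = √[231.4² + (66.44 + 80.43)²] = 274.1 N/mm.
Capacity per unit length: r_n/Ω = (1/2.0) × 0.6 × 430 × (0.707 × 5) = 456 N/mm.
274.1 ≤ 456 → adequate.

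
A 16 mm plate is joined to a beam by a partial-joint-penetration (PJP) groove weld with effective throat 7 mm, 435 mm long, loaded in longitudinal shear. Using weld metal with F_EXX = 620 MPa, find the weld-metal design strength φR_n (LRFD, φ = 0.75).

Effective throat (given) t_e = 7 mm.
A_we = 7 × 435 = 3045 mm².
F_nw = 0.6 F_EXX = 372 MPa.
φR_n = 0.75 × 372 × 3045 × 10⁻³ = 849.6 kN.

φR_n ≈ 850 kN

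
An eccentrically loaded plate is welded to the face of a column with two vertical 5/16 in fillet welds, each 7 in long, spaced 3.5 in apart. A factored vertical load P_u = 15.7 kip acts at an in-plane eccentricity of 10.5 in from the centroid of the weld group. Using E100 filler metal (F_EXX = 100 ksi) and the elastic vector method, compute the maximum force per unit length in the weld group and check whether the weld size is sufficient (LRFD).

Total weld length L_w = 14 in. Treat welds as unit-width lines.
Polar moment about centroid: J = 2[d³/12 + d(b/2)²] = 2[7³/12 + 7×1.75²] = 100 in³.
Direct shear f_v = P/L_w = 15.7 / 14 = 1.121 kip/in (vertical).
Torsion M = P·e = 15.7 × 10.5 = 164.85 kip·in.
Critical point at (x, y) = (1.75, 3.5) from centroid. f_tx = M·y/J = 5.767 kip/in; f_ty = M·x/J = 2.884 kip/in.
Resultant f_max = √[f_tx² + (f_v + f_ty)²] = √[5.767² + (1.121 + 2.884)²] = 7.022 kip/in.
Capacity per unit length: φr_n = 0.75 × 0.6 × 100 × (0.707 × 0.3125) = 9.942 kip/in.
7.022 ≤ 9.942 → adequate.

f_max ≈ 7.02 kip/in; adequate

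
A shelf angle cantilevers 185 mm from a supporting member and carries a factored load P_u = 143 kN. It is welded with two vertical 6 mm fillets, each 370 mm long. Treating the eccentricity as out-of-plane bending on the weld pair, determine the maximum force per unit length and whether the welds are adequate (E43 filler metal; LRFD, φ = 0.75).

f_max ≈ 611 N/mm; adequate

E43XX → F_EXX = 430 MPa.
L_w = 2 × 370 = 740 mm; section modulus (unit throat) S = 2 × L²/6 = 45630 mm².
Direct shear f_v = P/L_w = 143×10³/740 = 193.2 N/mm.
Moment M = P × e = 143×10³ × 185 = 26455000 N·mm; bending f_b = M/S = 579.7 N/mm.
f_max = √(f_v² + f_b²) = √(193.2² + 579.7²) = 611.1 N/mm.
φr_n = 0.75 × 0.6 × 430 × (0.707 × 6) = 820.8 N/mm → adequate.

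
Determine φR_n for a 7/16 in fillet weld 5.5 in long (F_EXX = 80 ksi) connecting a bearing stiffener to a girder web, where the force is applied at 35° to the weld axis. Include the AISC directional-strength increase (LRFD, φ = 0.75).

φR_n ≈ 74.5 kips

t_e = 0.707 × 0.4375 = 0.3093 in; A_we = 0.3093 × 5.5 = 1.701 in².
Directional factor: 1.0 + 0.5 sin^1.5(35°) = 1.217.
F_nw = 0.6 × 80 × 1.217 = 58.43 ksi.
φR_n = 0.75 × 58.43 × 1.701 = 74.55 kips.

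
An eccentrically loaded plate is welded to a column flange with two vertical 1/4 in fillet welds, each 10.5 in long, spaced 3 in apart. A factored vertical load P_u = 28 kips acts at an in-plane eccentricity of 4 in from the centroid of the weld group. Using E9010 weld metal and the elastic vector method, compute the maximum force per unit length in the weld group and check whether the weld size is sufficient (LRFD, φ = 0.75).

E90XX → F_EXX = 90 ksi.
Total weld length L_w = 21 in. Treat welds as unit-width lines.
Polar moment about centroid: J = 2[d³/12 + d(b/2)²] = 2[10.5³/12 + 10.5×1.5²] = 240.2 in³.
Direct shear f_v = P/L_w = 28 / 21 = 1.333 kip/in (vertical).
Torsion M = P·e = 28 × 4 = 112 kip·in.
Critical point at (x, y) = (1.5, 5.25) from centroid. f_tx = M·y/J = 2.448 kip/in; f_ty = M·x/J = 0.6995 kip/in.
Resultant f_max = √[f_tx² + (f_v + f_ty)²] = √[2.448² + (1.333 + 0.6995)²] = 3.182 kip/in.
Capacity per unit length: φr_n = 0.75 × 0.6 × 90 × (0.707 × 0.25) = 7.158 kip/in.
3.182 ≤ 7.158 → adequate.

f_max ≈ 3.18 kip/in; adequate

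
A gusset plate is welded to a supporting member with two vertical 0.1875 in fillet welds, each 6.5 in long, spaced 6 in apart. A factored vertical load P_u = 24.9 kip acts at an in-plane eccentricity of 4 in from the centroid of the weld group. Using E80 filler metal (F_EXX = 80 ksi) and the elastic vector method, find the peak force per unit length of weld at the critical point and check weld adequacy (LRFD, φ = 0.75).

Total weld length L_w = 13 in. Treat welds as unit-width lines.
Polar moment about centroid: J = 2[d³/12 + d(b/2)²] = 2[6.5³/12 + 6.5×3²] = 162.8 in³.
Direct shear f_v = P/L_w = 24.9 / 13 = 1.915 kip/in (vertical).
Torsion M = P·e = 24.9 × 4 = 99.6 kip·in.
Critical point at (x, y) = (3, 3.25) from centroid. f_tx = M·y/J = 1.989 kip/in; f_ty = M·x/J = 1.836 kip/in.
Resultant f_max = √[f_tx² + (f_v + f_ty)²] = √[1.989² + (1.915 + 1.836)²] = 4.246 kip/in.
Capacity per unit length: φr_n = 0.75 × 0.6 × 80 × (0.707 × 0.1875) = 4.772 kip/in.
4.246 ≤ 4.772 → adequate.

f_max ≈ 4.25 kip/in; adequate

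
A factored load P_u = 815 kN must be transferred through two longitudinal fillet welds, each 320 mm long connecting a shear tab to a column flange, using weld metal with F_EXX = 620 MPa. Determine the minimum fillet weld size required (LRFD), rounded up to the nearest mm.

Total weld length L = 640 mm.
Required throat t_e = P_u / (φ × 0.6 F_EXX × L) = 815 / (0.75 × 0.6 × 620 × 640 × 10⁻³) = 4.564 mm.
Required leg w = t_e / 0.707 = 6.456 mm → use 7 mm.

w = 7 mm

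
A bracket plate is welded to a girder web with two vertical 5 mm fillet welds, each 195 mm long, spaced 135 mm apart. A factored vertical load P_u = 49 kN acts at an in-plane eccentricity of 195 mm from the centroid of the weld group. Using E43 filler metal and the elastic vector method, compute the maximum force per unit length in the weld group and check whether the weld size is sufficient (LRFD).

E43XX → F_EXX = 430 MPa.
Total weld length L_w = 390 mm. Treat welds as unit-width lines.
Polar moment about centroid: J = 2[d³/12 + d(b/2)²] = 2[195³/12 + 195×67.5²] = 3013000 mm³.
Direct shear f_v = P/L_w = 49×10³ / 390 = 125.6 N/mm (vertical).
Torsion M = P·e = 49×10³ × 195 = 9555000 N·mm.
Critical point at (x, y) = (67.5, 97.5) from centroid. f_tx = M·y/J = 309.2 N/mm; f_ty = M·x/J = 214.1 N/mm.
Resultant f_max = √[f_tx² + (f_v + f_ty)²] = √[309.2² + (125.6 + 214.1)²] = 459.4 N/mm.
Capacity per unit length: φr_n = 0.75 × 0.6 × 430 × (0.707 × 5) = 684 N/mm.
459.4 ≤ 684 → adequate.

f_max ≈ 459 N/mm; adequate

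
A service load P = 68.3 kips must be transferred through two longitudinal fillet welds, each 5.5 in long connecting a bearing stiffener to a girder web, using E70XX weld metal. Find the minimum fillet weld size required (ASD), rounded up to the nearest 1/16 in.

E70XX → F_EXX = 70 ksi.
Total weld length L = 11 in.
Required throat t_e = P × Ω / (0.6 F_EXX × L) = 68.3 × 2.0 / (0.6 × 70 × 11) = 0.2957 in.
Required leg w = t_e / 0.707 = 0.4182 in → use 7/16 in.

w = 7/16 in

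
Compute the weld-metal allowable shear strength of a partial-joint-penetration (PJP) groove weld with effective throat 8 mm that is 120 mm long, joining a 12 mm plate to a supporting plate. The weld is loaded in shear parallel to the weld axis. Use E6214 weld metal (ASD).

E62XX → F_EXX = 620 MPa.
Effective throat (given) t_e = 8 mm.
A_we = 8 × 120 = 960 mm².
F_nw = 0.6 F_EXX = 372 MPa.
R_n/Ω = (372 × 960) / 2.0 × 10⁻³ = 178.6 kN.

R_n/Ω ≈ 179 kN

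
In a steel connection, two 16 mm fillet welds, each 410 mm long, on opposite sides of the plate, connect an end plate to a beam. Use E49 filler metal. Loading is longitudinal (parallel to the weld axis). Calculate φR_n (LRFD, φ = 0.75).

E49XX → F_EXX = 490 MPa.
Effective throat t_e = 0.707 × 16 = 11.31 mm.
Total length L = 820 mm; A_we = 11.31 × 820 = 9276 mm².
F_nw = 0.6 F_EXX = 0.6 × 490 = 294 MPa.
φR_n = 0.75 × 294 × 9276 × 10⁻³ = 2045 kN.

φR_n ≈ 2050 kN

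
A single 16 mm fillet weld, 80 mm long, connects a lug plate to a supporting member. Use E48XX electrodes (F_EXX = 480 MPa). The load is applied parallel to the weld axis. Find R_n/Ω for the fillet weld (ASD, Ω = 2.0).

Effective throat t_e = 0.707 × 16 = 11.31 mm.
Total length L = 80 mm; A_we = 11.31 × 80 = 905 mm².
F_nw = 0.6 F_EXX = 0.6 × 480 = 288 MPa.
R_n = 288 × 905 × 10⁻³ = 260.6 kN; R_n/Ω = 260.6/2.0 = 130.3 kN.

R_n/Ω ≈ 130 kN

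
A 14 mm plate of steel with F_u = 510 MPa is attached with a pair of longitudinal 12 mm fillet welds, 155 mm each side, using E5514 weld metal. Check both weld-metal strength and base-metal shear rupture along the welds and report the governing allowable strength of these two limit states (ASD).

E55XX → F_EXX = 550 MPa.
t_e = 0.707 × 12 = 8.484 mm; L = 310 mm.
Weld metal: R_n/Ω = (1/2.0) × 0.6 × 550 × 8.484 × 310 × 10⁻³ = 434 kN.
Base metal (shear rupture): R_n/Ω = (1/2.0) × 0.6 × 510 × 14 × 310 × 10⁻³ = 664 kN.
Governing: weld metal.

R_n/Ω ≈ 434 kN (weld metal governs)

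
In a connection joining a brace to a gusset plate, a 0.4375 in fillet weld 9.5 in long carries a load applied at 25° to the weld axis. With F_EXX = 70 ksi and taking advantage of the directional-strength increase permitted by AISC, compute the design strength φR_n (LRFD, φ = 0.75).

φR_n ≈ 105 kips

t_e = 0.707 × 0.4375 = 0.3093 in; A_we = 0.3093 × 9.5 = 2.938 in².
Directional factor: 1.0 + 0.5 sin^1.5(25°) = 1.137.
F_nw = 0.6 × 70 × 1.137 = 47.77 ksi.
φR_n = 0.75 × 47.77 × 2.938 = 105.3 kips.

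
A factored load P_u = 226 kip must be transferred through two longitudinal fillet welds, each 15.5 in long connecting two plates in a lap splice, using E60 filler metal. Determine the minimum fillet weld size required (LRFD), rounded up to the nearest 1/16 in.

w = 7/16 in

E60XX → F_EXX = 60 ksi.
Total weld length L = 31 in.
Required throat t_e = P_u / (φ × 0.6 F_EXX × L) = 226 / (0.75 × 0.6 × 60 × 31) = 0.27 in.
Required leg w = t_e / 0.707 = 0.3819 in → use 7/16 in.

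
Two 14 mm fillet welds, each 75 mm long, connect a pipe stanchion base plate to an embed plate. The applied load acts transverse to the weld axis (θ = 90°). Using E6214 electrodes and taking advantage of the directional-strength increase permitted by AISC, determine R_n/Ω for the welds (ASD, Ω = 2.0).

E62XX → F_EXX = 620 MPa.
t_e = 0.707 × 14 = 9.898 mm; A_we = 9.898 × 150 = 1485 mm².
Directional factor: 1.0 + 0.5 sin^1.5(90°) = 1.5.
F_nw = 0.6 × 620 × 1.5 = 558 MPa.
R_n/Ω = (558 × 1485) / 2.0 × 10⁻³ = 414.2 kN.

R_n/Ω ≈ 414 kN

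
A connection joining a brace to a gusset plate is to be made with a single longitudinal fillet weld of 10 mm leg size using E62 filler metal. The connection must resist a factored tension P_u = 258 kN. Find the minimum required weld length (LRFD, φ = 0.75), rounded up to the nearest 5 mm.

L = 135 mm

E62XX → F_EXX = 620 MPa.
Throat t_e = 0.707 × 10 = 7.07 mm.
φr_n = 0.75 × 0.6 × 620 × 7.07 × 10⁻³ = 1.973 kN/mm.
L_req = P_u / φr_n = 258 / 1.973 = 130.8 mm total.
Round up → use L = 135 mm.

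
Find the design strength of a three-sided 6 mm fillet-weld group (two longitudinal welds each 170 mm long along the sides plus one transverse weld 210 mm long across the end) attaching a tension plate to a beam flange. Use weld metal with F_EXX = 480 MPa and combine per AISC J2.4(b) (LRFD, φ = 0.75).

φR_n ≈ 553 kN

t_e = 0.707 × 6 = 4.242 mm.
R_nwl = 0.6 × 480 × 4.242 × 340 × 10⁻³ = 415.4 kN (longitudinal, 2 welds).
R_nwt = 0.6 × 480 × 4.242 × 210 × 10⁻³ = 256.6 kN (transverse, base value).
(i) R_nwl + R_nwt = 671.9 kN; (ii) 0.85 R_nwl + 1.5 R_nwt = 737.9 kN.
R_n = max = 737.9 kN [governs: (ii)]; φR_n = 553.4 kN.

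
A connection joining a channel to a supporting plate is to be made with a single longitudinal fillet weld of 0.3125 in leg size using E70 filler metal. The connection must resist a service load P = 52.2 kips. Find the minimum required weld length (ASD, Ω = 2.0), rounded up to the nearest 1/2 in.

L = 11.5 in

E70XX → F_EXX = 70 ksi.
Throat t_e = 0.707 × 0.3125 = 0.2209 in.
r_n/Ω = (0.6 × 70 × 0.2209) / 2.0 = 4.64 kip/in.
L_req = P / (r_n/Ω) = 52.2 / 4.64 = 11.25 in total.
Round up → use L = 11.5 in.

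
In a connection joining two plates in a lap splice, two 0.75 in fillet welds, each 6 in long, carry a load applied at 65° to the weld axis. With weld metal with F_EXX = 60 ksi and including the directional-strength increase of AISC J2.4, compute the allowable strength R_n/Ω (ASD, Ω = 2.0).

R_n/Ω ≈ 164 kip

t_e = 0.707 × 0.75 = 0.5302 in; A_we = 0.5302 × 12 = 6.363 in².
Directional factor: 1.0 + 0.5 sin^1.5(65°) = 1.431.
F_nw = 0.6 × 60 × 1.431 = 51.53 ksi.
R_n/Ω = (51.53 × 6.363) / 2.0 = 163.9 kip.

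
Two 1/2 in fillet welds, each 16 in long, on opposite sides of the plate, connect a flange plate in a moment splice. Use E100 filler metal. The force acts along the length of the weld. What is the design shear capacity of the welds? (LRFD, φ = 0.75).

E100XX → F_EXX = 100 ksi.
Effective throat t_e = 0.707 × 0.5 = 0.3535 in.
Total length L = 32 in; A_we = 0.3535 × 32 = 11.31 in².
F_nw = 0.6 F_EXX = 0.6 × 100 = 60 ksi.
φR_n = 0.75 × 60 × 11.31 = 509 kip.

φR_n ≈ 509 kip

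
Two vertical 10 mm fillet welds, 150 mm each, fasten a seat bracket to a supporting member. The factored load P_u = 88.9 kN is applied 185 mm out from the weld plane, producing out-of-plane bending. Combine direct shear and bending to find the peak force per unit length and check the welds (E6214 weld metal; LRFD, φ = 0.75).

f_max ≈ 2210 N/mm; NOT adequate

E62XX → F_EXX = 620 MPa.
L_w = 2 × 150 = 300 mm; section modulus (unit throat) S = 2 × L²/6 = 7500 mm².
Direct shear f_v = P/L_w = 88.9×10³/300 = 296.3 N/mm.
Moment M = P × e = 88.9×10³ × 185 = 16446000 N·mm; bending f_b = M/S = 2193 N/mm.
f_max = √(f_v² + f_b²) = √(296.3² + 2193²) = 2213 N/mm.
φr_n = 0.75 × 0.6 × 620 × (0.707 × 10) = 1973 N/mm → NOT adequate.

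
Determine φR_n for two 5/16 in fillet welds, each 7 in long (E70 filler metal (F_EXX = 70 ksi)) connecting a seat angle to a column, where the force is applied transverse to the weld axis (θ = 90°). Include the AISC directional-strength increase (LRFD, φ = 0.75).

t_e = 0.707 × 0.3125 = 0.2209 in; A_we = 0.2209 × 14 = 3.093 in².
Directional factor: 1.0 + 0.5 sin^1.5(90°) = 1.5.
F_nw = 0.6 × 70 × 1.5 = 63 ksi.
φR_n = 0.75 × 63 × 3.093 = 146.2 kip.

φR_n ≈ 146 kip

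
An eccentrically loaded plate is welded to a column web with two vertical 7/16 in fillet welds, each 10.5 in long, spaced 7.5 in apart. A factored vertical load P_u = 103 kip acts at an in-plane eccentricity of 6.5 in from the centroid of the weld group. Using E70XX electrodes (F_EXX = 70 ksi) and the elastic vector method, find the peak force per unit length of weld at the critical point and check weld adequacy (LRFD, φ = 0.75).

Total weld length L_w = 21 in. Treat welds as unit-width lines.
Polar moment about centroid: J = 2[d³/12 + d(b/2)²] = 2[10.5³/12 + 10.5×3.75²] = 488.2 in³.
Direct shear f_v = P/L_w = 103 / 21 = 4.905 kip/in (vertical).
Torsion M = P·e = 103 × 6.5 = 669.5 kip·in.
Critical point at (x, y) = (3.75, 5.25) from centroid. f_tx = M·y/J = 7.199 kip/in; f_ty = M·x/J = 5.142 kip/in.
Resultant f_max = √[f_tx² + (f_v + f_ty)²] = √[7.199² + (4.905 + 5.142)²] = 12.36 kip/in.
Capacity per unit length: φr_n = 0.75 × 0.6 × 70 × (0.707 × 0.4375) = 9.743 kip/in.
12.36 > 9.743 → NOT adequate.

f_max ≈ 12.4 kip/in; NOT adequate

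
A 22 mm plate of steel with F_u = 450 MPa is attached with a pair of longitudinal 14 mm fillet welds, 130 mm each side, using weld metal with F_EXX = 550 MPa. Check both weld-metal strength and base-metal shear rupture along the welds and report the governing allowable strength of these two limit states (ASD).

t_e = 0.707 × 14 = 9.898 mm; L = 260 mm.
Weld metal: R_n/Ω = (1/2.0) × 0.6 × 550 × 9.898 × 260 × 10⁻³ = 424.6 kN.
Base metal (shear rupture): R_n/Ω = (1/2.0) × 0.6 × 450 × 22 × 260 × 10⁻³ = 772.2 kN.
Governing: weld metal.

R_n/Ω ≈ 425 kN (weld metal governs)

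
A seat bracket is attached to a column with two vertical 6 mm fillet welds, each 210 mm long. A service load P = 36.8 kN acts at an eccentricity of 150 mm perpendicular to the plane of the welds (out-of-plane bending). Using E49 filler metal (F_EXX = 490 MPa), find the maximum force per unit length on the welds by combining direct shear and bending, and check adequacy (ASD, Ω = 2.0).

L_w = 2 × 210 = 420 mm; section modulus (unit throat) S = 2 × L²/6 = 14700 mm².
Direct shear f_v = P/L_w = 36.8×10³/420 = 87.62 N/mm.
Moment M = P × e = 36.8×10³ × 150 = 5520000 N·mm; bending f_b = M/S = 375.5 N/mm.
f_max = √(f_v² + f_b²) = √(87.62² + 375.5²) = 385.6 N/mm.
r_n/Ω = (1/2.0) × 0.6 × 490 × (0.707 × 6) = 623.6 N/mm → adequate.

f_max ≈ 386 N/mm; adequate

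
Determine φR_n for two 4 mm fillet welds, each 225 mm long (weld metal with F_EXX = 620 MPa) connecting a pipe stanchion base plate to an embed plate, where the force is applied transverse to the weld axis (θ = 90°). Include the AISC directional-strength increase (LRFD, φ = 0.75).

φR_n ≈ 533 kN

t_e = 0.707 × 4 = 2.828 mm; A_we = 2.828 × 450 = 1273 mm².
Directional factor: 1.0 + 0.5 sin^1.5(90°) = 1.5.
F_nw = 0.6 × 620 × 1.5 = 558 MPa.
φR_n = 0.75 × 558 × 1273 × 10⁻³ = 532.6 kN.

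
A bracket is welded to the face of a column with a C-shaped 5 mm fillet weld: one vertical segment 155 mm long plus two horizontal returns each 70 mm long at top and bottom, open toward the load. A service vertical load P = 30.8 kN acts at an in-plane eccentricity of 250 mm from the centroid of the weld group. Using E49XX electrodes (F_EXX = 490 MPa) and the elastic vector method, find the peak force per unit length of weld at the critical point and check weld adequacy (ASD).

f_max ≈ 623 N/mm; NOT adequate

Total weld length L_w = 295 mm. Treat welds as unit-width lines.
Centroid: x̄ = 2×70×35 / 295 = 16.61 mm from the vertical weld.
Polar moment about centroid: J = I_x + I_y = [155³/12 + 2×70×77.5²] + [155×16.61² + 2(70³/12 + 70×18.39²)] = 1298000 mm³.
Direct shear f_v = P/L_w = 30.8×10³ / 295 = 104.4 N/mm (vertical).
Torsion M = P·e = 30.8×10³ × 250 = 7700000 N·mm.
Critical point at (x, y) = (53.39, 77.5) from centroid. f_tx = M·y/J = 459.6 N/mm; f_ty = M·x/J = 316.6 N/mm.
Resultant f_max = √[f_tx² + (f_v + f_ty)²] = √[459.6² + (104.4 + 316.6)²] = 623.3 N/mm.
Capacity per unit length: r_n/Ω = (1/2.0) × 0.6 × 490 × (0.707 × 5) = 519.6 N/mm.
623.3 > 519.6 → NOT adequate.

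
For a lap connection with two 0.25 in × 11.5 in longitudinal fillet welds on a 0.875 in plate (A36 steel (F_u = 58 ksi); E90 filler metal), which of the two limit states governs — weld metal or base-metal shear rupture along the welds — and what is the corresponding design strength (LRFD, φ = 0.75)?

φR_n ≈ 165 kips (weld metal governs)

E90XX → F_EXX = 90 ksi.
t_e = 0.707 × 0.25 = 0.1767 in; L = 23 in.
Weld metal: φR_n = 0.75 × 0.6 × 90 × 0.1767 × 23 = 164.6 kips.
Base metal (shear rupture): φR_n = 0.75 × 0.6 × 58 × 0.875 × 23 = 525.3 kips.
Governing: weld metal.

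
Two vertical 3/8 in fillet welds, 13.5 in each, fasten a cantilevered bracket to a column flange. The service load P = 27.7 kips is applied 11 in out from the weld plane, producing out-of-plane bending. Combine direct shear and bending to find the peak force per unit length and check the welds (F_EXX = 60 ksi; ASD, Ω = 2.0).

f_max ≈ 5.12 kip/in; NOT adequate

L_w = 2 × 13.5 = 27 in; section modulus (unit throat) S = 2 × L²/6 = 60.75 in².
Direct shear f_v = P/L_w = 27.7/27 = 1.026 kip/in.
Moment M = P × e = 27.7 × 11 = 304.7 kip·in; bending f_b = M/S = 5.016 kip/in.
f_max = √(f_v² + f_b²) = √(1.026² + 5.016²) = 5.119 kip/in.
r_n/Ω = (1/2.0) × 0.6 × 60 × (0.707 × 0.375) = 4.772 kip/in → NOT adequate.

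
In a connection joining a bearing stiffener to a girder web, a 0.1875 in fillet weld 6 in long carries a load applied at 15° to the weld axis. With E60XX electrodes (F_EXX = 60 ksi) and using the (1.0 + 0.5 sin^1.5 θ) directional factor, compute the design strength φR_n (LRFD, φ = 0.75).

φR_n ≈ 22.9 kip

t_e = 0.707 × 0.1875 = 0.1326 in; A_we = 0.1326 × 6 = 0.7954 in².
Directional factor: 1.0 + 0.5 sin^1.5(15°) = 1.066.
F_nw = 0.6 × 60 × 1.066 = 38.37 ksi.
φR_n = 0.75 × 38.37 × 0.7954 = 22.89 kip.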